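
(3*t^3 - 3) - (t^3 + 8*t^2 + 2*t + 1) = 2*t^3 - 8*t^2 - 2*t - 4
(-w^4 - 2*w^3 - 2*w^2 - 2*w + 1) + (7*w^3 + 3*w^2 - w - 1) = -w^4 + 5*w^3 + w^2 - 3*w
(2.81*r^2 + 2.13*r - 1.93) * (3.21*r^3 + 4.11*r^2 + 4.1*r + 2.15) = 9.0201*r^5 + 18.3864*r^4 + 14.08*r^3 + 6.8422*r^2 - 3.3335*r - 4.1495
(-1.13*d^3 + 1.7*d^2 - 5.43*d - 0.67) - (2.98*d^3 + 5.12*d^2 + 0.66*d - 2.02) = -4.11*d^3 - 3.42*d^2 - 6.09*d + 1.35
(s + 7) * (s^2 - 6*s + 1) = s^3 + s^2 - 41*s + 7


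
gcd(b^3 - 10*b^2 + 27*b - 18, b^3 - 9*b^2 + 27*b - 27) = b - 3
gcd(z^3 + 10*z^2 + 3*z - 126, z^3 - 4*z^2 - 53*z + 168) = z^2 + 4*z - 21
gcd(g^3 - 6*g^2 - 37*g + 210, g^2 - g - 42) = g^2 - g - 42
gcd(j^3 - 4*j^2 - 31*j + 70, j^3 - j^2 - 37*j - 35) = j^2 - 2*j - 35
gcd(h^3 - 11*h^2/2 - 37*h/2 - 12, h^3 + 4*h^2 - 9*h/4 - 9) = h + 3/2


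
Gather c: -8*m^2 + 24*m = -8*m^2 + 24*m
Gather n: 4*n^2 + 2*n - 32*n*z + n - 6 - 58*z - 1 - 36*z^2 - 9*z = 4*n^2 + n*(3 - 32*z) - 36*z^2 - 67*z - 7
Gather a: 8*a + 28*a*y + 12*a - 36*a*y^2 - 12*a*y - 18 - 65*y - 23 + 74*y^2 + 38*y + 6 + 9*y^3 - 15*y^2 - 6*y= a*(-36*y^2 + 16*y + 20) + 9*y^3 + 59*y^2 - 33*y - 35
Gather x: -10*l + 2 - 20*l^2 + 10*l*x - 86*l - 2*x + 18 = -20*l^2 - 96*l + x*(10*l - 2) + 20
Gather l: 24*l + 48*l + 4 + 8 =72*l + 12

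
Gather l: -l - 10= -l - 10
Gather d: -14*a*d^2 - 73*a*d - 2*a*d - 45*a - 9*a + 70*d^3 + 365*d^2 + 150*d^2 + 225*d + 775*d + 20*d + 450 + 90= -54*a + 70*d^3 + d^2*(515 - 14*a) + d*(1020 - 75*a) + 540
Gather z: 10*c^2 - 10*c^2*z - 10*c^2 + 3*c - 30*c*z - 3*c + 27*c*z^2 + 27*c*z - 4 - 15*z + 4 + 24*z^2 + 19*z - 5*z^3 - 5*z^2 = -5*z^3 + z^2*(27*c + 19) + z*(-10*c^2 - 3*c + 4)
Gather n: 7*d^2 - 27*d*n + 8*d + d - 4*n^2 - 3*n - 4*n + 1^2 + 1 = 7*d^2 + 9*d - 4*n^2 + n*(-27*d - 7) + 2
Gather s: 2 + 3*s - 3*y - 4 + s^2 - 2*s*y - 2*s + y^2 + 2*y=s^2 + s*(1 - 2*y) + y^2 - y - 2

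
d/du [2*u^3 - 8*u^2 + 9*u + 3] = 6*u^2 - 16*u + 9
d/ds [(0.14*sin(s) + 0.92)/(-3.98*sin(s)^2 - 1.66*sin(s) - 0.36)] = (0.5572*sin(s)^2 + 7.3232*sin(s) + 1.4768)*cos(s)/(15.8404*sin(s)^4 + 13.2136*sin(s)^3 + 5.6212*sin(s)^2 + 1.1952*sin(s) + 0.1296)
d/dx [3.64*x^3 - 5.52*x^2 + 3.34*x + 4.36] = 10.92*x^2 - 11.04*x + 3.34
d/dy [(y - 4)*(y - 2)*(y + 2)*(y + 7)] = 4*y^3 + 9*y^2 - 64*y - 12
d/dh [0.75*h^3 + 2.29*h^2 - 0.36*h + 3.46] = 2.25*h^2 + 4.58*h - 0.36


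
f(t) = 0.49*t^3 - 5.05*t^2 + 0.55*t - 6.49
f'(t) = 1.47*t^2 - 10.1*t + 0.55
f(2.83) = -34.27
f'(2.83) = -16.26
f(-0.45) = -7.80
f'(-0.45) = 5.39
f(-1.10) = -13.86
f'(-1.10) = 13.44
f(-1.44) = -19.22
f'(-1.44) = 18.14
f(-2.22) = -37.96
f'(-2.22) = 30.22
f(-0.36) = -7.37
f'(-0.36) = 4.38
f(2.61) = -30.74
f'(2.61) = -15.80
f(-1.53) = -20.91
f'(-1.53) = 19.44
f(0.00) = -6.49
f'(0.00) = 0.55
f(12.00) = 119.63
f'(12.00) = 91.03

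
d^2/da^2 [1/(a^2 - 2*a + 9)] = 2*(-a^2 + 2*a + 4*(a - 1)^2 - 9)/(a^2 - 2*a + 9)^3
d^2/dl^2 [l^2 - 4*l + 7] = 2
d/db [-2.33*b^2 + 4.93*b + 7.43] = 4.93 - 4.66*b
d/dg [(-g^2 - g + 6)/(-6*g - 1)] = (6*g^2 + 2*g + 37)/(36*g^2 + 12*g + 1)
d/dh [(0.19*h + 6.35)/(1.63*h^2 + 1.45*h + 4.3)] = (0.3097*h^2 + 0.2755*h - (0.19*h + 6.35)*(3.26*h + 1.45) + 0.817)/(1.63*h^2 + 1.45*h + 4.3)^2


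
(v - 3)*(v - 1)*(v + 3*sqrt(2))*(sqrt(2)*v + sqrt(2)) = sqrt(2)*v^4 - 3*sqrt(2)*v^3 + 6*v^3 - 18*v^2 - sqrt(2)*v^2 - 6*v + 3*sqrt(2)*v + 18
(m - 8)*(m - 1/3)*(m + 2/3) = m^3 - 23*m^2/3 - 26*m/9 + 16/9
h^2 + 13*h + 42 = (h + 6)*(h + 7)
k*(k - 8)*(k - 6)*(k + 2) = k^4 - 12*k^3 + 20*k^2 + 96*k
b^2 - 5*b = b*(b - 5)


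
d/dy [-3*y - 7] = -3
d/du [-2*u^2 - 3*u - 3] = -4*u - 3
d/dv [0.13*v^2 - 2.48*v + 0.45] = 0.26*v - 2.48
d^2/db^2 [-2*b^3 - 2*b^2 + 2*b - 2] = -12*b - 4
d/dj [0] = 0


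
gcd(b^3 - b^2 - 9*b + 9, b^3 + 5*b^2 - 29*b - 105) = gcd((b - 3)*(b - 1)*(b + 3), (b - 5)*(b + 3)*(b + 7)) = b + 3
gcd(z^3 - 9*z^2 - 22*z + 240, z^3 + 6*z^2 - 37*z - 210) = z^2 - z - 30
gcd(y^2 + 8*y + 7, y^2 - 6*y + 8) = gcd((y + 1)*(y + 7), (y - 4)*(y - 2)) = 1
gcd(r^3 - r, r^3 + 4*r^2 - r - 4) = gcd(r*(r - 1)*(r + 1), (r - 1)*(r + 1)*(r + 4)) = r^2 - 1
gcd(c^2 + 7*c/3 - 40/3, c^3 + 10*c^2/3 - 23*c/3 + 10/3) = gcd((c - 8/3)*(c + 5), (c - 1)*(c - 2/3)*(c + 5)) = c + 5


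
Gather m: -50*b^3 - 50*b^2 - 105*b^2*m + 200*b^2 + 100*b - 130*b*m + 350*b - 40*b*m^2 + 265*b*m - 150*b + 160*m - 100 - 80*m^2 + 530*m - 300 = -50*b^3 + 150*b^2 + 300*b + m^2*(-40*b - 80) + m*(-105*b^2 + 135*b + 690) - 400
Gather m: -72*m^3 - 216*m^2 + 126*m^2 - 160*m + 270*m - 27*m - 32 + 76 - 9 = -72*m^3 - 90*m^2 + 83*m + 35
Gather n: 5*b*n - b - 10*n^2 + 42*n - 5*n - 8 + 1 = -b - 10*n^2 + n*(5*b + 37) - 7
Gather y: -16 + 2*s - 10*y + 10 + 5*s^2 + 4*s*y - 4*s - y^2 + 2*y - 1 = 5*s^2 - 2*s - y^2 + y*(4*s - 8) - 7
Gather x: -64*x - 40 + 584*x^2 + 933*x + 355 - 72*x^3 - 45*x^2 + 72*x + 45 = -72*x^3 + 539*x^2 + 941*x + 360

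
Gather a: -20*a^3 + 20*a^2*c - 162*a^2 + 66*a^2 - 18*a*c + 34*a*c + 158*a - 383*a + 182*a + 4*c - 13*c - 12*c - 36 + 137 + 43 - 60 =-20*a^3 + a^2*(20*c - 96) + a*(16*c - 43) - 21*c + 84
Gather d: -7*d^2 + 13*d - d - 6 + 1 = -7*d^2 + 12*d - 5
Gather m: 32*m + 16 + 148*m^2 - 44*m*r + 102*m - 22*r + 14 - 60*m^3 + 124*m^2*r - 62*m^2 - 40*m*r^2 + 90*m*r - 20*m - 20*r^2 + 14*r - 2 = -60*m^3 + m^2*(124*r + 86) + m*(-40*r^2 + 46*r + 114) - 20*r^2 - 8*r + 28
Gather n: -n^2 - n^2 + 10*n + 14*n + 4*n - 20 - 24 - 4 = -2*n^2 + 28*n - 48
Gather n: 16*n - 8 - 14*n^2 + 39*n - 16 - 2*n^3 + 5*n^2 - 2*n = -2*n^3 - 9*n^2 + 53*n - 24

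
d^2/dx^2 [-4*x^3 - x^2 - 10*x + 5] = -24*x - 2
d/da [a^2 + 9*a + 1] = 2*a + 9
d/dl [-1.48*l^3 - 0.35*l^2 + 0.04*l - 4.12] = -4.44*l^2 - 0.7*l + 0.04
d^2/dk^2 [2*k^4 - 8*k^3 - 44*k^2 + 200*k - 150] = 24*k^2 - 48*k - 88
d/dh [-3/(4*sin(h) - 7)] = 12*cos(h)/(4*sin(h) - 7)^2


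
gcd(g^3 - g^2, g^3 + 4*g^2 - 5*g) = g^2 - g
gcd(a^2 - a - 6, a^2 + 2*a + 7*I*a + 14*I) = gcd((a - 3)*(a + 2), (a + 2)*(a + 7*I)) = a + 2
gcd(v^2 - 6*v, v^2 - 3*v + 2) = 1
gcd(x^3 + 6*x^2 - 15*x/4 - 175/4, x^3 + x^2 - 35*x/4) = x^2 + x - 35/4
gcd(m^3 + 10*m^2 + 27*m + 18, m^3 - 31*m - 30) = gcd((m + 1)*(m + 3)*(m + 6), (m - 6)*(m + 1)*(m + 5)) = m + 1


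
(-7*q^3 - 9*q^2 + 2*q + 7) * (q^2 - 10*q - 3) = -7*q^5 + 61*q^4 + 113*q^3 + 14*q^2 - 76*q - 21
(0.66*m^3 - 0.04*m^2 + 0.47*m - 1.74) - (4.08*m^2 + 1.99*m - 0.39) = 0.66*m^3 - 4.12*m^2 - 1.52*m - 1.35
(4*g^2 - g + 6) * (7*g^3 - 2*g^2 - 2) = 28*g^5 - 15*g^4 + 44*g^3 - 20*g^2 + 2*g - 12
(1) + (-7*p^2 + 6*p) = -7*p^2 + 6*p + 1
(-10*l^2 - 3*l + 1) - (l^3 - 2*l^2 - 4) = -l^3 - 8*l^2 - 3*l + 5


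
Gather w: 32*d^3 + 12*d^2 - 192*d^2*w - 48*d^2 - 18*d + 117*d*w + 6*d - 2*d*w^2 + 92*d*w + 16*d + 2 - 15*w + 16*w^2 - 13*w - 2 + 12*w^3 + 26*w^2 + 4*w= 32*d^3 - 36*d^2 + 4*d + 12*w^3 + w^2*(42 - 2*d) + w*(-192*d^2 + 209*d - 24)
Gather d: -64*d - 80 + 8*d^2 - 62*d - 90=8*d^2 - 126*d - 170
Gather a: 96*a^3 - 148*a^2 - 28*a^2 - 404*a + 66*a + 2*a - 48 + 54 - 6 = 96*a^3 - 176*a^2 - 336*a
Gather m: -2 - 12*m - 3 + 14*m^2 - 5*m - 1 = 14*m^2 - 17*m - 6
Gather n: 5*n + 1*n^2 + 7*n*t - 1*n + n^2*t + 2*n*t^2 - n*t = n^2*(t + 1) + n*(2*t^2 + 6*t + 4)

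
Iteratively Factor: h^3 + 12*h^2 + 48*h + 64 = (h + 4)*(h^2 + 8*h + 16) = (h + 4)^2*(h + 4)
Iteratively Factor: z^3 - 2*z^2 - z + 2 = (z + 1)*(z^2 - 3*z + 2) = (z - 2)*(z + 1)*(z - 1)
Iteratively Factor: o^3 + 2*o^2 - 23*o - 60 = (o + 3)*(o^2 - o - 20) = (o - 5)*(o + 3)*(o + 4)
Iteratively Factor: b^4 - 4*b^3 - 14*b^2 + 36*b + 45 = (b + 1)*(b^3 - 5*b^2 - 9*b + 45) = (b - 3)*(b + 1)*(b^2 - 2*b - 15) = (b - 5)*(b - 3)*(b + 1)*(b + 3)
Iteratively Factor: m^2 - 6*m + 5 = (m - 1)*(m - 5)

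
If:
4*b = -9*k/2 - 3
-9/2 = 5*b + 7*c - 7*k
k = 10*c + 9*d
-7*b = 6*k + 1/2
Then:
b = 21/10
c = -491/105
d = 172/35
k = -38/15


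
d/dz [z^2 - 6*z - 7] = 2*z - 6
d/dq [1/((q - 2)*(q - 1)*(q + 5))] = (-(q - 2)*(q - 1) - (q - 2)*(q + 5) - (q - 1)*(q + 5))/((q - 2)^2*(q - 1)^2*(q + 5)^2)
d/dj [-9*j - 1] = -9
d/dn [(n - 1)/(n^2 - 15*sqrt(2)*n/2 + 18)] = 2*(2*n^2 - 15*sqrt(2)*n - (n - 1)*(4*n - 15*sqrt(2)) + 36)/(2*n^2 - 15*sqrt(2)*n + 36)^2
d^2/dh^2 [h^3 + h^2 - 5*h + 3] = 6*h + 2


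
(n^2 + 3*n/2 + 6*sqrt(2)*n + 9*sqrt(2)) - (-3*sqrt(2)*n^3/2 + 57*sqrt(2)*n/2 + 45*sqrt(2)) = 3*sqrt(2)*n^3/2 + n^2 - 45*sqrt(2)*n/2 + 3*n/2 - 36*sqrt(2)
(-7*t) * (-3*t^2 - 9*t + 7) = 21*t^3 + 63*t^2 - 49*t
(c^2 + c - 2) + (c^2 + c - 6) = 2*c^2 + 2*c - 8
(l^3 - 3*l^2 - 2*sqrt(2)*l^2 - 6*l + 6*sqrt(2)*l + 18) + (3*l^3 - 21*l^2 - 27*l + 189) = 4*l^3 - 24*l^2 - 2*sqrt(2)*l^2 - 33*l + 6*sqrt(2)*l + 207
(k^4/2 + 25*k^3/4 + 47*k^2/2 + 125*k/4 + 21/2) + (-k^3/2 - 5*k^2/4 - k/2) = k^4/2 + 23*k^3/4 + 89*k^2/4 + 123*k/4 + 21/2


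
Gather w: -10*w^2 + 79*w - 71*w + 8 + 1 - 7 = -10*w^2 + 8*w + 2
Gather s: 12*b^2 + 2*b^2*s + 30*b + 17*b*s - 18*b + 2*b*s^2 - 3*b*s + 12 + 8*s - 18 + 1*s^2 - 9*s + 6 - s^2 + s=12*b^2 + 2*b*s^2 + 12*b + s*(2*b^2 + 14*b)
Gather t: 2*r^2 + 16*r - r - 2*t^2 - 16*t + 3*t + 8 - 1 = 2*r^2 + 15*r - 2*t^2 - 13*t + 7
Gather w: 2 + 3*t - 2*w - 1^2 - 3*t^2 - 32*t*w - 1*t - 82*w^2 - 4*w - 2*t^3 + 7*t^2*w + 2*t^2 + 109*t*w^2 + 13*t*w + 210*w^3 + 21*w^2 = -2*t^3 - t^2 + 2*t + 210*w^3 + w^2*(109*t - 61) + w*(7*t^2 - 19*t - 6) + 1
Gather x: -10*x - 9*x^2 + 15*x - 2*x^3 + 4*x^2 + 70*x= -2*x^3 - 5*x^2 + 75*x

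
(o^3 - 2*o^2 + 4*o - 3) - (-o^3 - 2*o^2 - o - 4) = 2*o^3 + 5*o + 1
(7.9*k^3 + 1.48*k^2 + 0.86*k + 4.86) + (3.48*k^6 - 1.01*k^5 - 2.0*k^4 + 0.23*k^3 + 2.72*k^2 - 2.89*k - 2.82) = 3.48*k^6 - 1.01*k^5 - 2.0*k^4 + 8.13*k^3 + 4.2*k^2 - 2.03*k + 2.04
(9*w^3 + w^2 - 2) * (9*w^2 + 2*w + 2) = 81*w^5 + 27*w^4 + 20*w^3 - 16*w^2 - 4*w - 4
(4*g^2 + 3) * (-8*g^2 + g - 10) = -32*g^4 + 4*g^3 - 64*g^2 + 3*g - 30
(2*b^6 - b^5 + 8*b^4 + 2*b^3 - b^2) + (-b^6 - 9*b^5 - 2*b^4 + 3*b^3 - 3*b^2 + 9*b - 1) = b^6 - 10*b^5 + 6*b^4 + 5*b^3 - 4*b^2 + 9*b - 1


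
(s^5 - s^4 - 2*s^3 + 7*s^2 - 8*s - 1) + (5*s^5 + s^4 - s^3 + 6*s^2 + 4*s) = 6*s^5 - 3*s^3 + 13*s^2 - 4*s - 1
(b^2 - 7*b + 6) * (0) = 0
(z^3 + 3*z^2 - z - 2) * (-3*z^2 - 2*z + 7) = -3*z^5 - 11*z^4 + 4*z^3 + 29*z^2 - 3*z - 14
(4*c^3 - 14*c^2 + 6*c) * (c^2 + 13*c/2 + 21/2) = 4*c^5 + 12*c^4 - 43*c^3 - 108*c^2 + 63*c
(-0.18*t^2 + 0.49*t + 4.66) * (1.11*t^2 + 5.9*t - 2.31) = -0.1998*t^4 - 0.5181*t^3 + 8.4794*t^2 + 26.3621*t - 10.7646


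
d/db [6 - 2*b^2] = -4*b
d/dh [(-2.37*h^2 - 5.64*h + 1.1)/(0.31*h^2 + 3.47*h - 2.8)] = (-6.4755*h^2 + 12.59*h + 11.975)/(0.0961*h^4 + 2.1514*h^3 + 10.3049*h^2 - 19.432*h + 7.84)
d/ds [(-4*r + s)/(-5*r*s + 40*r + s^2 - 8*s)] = (-5*r*s + 40*r + s^2 - 8*s - (4*r - s)*(5*r - 2*s + 8))/(5*r*s - 40*r - s^2 + 8*s)^2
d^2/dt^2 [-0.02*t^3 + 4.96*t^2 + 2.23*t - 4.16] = 9.92 - 0.12*t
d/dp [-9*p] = -9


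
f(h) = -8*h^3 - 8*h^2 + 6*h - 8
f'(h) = -24*h^2 - 16*h + 6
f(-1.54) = -6.99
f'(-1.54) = -26.28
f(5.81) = -1812.17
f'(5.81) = -897.11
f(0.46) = -7.71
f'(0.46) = -6.44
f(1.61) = -52.46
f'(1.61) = -81.97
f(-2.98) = 114.79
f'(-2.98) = -159.45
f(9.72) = -8052.15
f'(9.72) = -2417.00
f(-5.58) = 1099.36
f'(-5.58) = -651.99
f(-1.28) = -12.01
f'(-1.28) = -12.84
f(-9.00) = 5122.00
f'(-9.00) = -1794.00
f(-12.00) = 12592.00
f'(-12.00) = -3258.00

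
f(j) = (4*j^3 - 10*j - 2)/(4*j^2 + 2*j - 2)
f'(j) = (-8*j - 2)*(4*j^3 - 10*j - 2)/(4*j^2 + 2*j - 2)^2 + (12*j^2 - 10)/(4*j^2 + 2*j - 2)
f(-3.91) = -3.94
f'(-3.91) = 1.13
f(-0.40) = -0.81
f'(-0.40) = 4.19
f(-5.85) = -6.04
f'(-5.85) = 1.06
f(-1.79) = -0.97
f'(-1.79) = 2.27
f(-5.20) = -5.35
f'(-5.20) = 1.07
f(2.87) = 1.74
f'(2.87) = 1.24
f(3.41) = 2.39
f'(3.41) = 1.16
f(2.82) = 1.68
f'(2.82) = 1.25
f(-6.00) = -6.20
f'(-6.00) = 1.05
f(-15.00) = -15.38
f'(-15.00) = 1.01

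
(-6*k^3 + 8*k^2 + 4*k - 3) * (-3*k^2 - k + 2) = 18*k^5 - 18*k^4 - 32*k^3 + 21*k^2 + 11*k - 6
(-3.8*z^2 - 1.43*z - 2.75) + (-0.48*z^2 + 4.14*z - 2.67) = -4.28*z^2 + 2.71*z - 5.42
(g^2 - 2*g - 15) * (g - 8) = g^3 - 10*g^2 + g + 120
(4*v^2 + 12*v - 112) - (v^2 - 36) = 3*v^2 + 12*v - 76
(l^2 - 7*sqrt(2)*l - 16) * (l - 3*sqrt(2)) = l^3 - 10*sqrt(2)*l^2 + 26*l + 48*sqrt(2)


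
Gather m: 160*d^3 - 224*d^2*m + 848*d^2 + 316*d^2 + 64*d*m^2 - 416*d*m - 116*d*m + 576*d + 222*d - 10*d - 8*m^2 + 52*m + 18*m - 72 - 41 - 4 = 160*d^3 + 1164*d^2 + 788*d + m^2*(64*d - 8) + m*(-224*d^2 - 532*d + 70) - 117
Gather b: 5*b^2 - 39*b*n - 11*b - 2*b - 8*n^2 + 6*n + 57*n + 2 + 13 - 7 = 5*b^2 + b*(-39*n - 13) - 8*n^2 + 63*n + 8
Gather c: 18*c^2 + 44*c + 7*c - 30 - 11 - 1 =18*c^2 + 51*c - 42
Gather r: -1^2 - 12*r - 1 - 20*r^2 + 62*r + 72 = -20*r^2 + 50*r + 70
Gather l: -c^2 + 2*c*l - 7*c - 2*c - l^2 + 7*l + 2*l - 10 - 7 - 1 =-c^2 - 9*c - l^2 + l*(2*c + 9) - 18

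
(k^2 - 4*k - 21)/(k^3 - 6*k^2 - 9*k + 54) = (k - 7)/(k^2 - 9*k + 18)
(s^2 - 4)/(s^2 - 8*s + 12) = (s + 2)/(s - 6)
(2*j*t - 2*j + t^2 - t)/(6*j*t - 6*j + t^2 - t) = (2*j + t)/(6*j + t)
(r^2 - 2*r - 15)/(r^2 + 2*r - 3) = (r - 5)/(r - 1)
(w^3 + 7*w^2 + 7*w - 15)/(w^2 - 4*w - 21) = (w^2 + 4*w - 5)/(w - 7)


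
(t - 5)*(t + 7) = t^2 + 2*t - 35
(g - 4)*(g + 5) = g^2 + g - 20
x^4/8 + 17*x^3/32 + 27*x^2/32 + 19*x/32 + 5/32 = (x/4 + 1/4)*(x/2 + 1/2)*(x + 1)*(x + 5/4)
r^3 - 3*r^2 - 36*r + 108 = (r - 6)*(r - 3)*(r + 6)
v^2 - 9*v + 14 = (v - 7)*(v - 2)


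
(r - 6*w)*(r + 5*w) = r^2 - r*w - 30*w^2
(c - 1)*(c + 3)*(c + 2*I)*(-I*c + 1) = -I*c^4 + 3*c^3 - 2*I*c^3 + 6*c^2 + 5*I*c^2 - 9*c + 4*I*c - 6*I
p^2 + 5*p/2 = p*(p + 5/2)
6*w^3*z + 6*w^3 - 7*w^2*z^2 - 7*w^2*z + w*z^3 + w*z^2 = (-6*w + z)*(-w + z)*(w*z + w)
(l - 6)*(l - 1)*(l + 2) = l^3 - 5*l^2 - 8*l + 12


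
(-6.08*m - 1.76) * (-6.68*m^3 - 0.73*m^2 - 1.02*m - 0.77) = 40.6144*m^4 + 16.1952*m^3 + 7.4864*m^2 + 6.4768*m + 1.3552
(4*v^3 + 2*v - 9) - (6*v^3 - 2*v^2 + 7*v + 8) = -2*v^3 + 2*v^2 - 5*v - 17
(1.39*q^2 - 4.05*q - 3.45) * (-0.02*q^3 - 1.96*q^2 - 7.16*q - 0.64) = -0.0278*q^5 - 2.6434*q^4 - 1.9454*q^3 + 34.8704*q^2 + 27.294*q + 2.208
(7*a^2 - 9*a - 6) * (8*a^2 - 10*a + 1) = 56*a^4 - 142*a^3 + 49*a^2 + 51*a - 6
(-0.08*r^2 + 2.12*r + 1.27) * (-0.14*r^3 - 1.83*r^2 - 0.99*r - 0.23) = 0.0112*r^5 - 0.1504*r^4 - 3.9782*r^3 - 4.4045*r^2 - 1.7449*r - 0.2921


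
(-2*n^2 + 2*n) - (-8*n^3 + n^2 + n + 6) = 8*n^3 - 3*n^2 + n - 6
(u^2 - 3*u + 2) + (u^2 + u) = 2*u^2 - 2*u + 2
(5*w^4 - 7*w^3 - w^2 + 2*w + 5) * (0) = 0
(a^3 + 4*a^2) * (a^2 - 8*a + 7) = a^5 - 4*a^4 - 25*a^3 + 28*a^2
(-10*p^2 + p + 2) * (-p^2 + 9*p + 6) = 10*p^4 - 91*p^3 - 53*p^2 + 24*p + 12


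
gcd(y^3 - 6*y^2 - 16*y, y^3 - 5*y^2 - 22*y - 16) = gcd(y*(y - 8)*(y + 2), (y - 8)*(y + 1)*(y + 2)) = y^2 - 6*y - 16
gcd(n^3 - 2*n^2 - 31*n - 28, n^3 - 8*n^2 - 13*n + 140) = n^2 - 3*n - 28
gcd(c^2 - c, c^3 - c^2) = c^2 - c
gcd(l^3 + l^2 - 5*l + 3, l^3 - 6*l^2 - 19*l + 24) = l^2 + 2*l - 3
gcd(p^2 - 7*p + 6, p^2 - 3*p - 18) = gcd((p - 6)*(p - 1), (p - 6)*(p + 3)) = p - 6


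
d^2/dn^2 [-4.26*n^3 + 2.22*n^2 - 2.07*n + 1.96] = 4.44 - 25.56*n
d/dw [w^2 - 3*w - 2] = 2*w - 3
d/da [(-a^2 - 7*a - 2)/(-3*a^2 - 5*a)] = 2*(-8*a^2 - 6*a - 5)/(a^2*(9*a^2 + 30*a + 25))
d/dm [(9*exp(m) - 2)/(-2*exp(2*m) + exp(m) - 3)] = ((4*exp(m) - 1)*(9*exp(m) - 2) - 18*exp(2*m) + 9*exp(m) - 27)*exp(m)/(2*exp(2*m) - exp(m) + 3)^2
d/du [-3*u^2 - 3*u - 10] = -6*u - 3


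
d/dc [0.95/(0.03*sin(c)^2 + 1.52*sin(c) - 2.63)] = -(0.057*sin(c) + 1.444)*cos(c)/(0.03*sin(c)^2 + 1.52*sin(c) - 2.63)^2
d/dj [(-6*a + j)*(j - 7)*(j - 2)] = -12*a*j + 54*a + 3*j^2 - 18*j + 14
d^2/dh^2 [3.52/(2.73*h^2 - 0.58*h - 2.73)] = (52.468416*h^2 - 11.147136*h - 3.52*(5.46*h - 0.58)*(10.92*h - 1.16) - 52.468416)/(-2.73*h^2 + 0.58*h + 2.73)^3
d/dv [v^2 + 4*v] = 2*v + 4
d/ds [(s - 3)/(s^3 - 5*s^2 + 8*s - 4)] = 2*(-s^2 + 5*s - 5)/(s^5 - 8*s^4 + 25*s^3 - 38*s^2 + 28*s - 8)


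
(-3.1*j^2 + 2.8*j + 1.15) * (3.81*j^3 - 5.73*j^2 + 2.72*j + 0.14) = -11.811*j^5 + 28.431*j^4 - 20.0945*j^3 + 0.592499999999999*j^2 + 3.52*j + 0.161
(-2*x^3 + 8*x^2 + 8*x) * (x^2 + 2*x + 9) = -2*x^5 + 4*x^4 + 6*x^3 + 88*x^2 + 72*x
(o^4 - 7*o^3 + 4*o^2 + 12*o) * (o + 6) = o^5 - o^4 - 38*o^3 + 36*o^2 + 72*o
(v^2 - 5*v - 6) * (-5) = -5*v^2 + 25*v + 30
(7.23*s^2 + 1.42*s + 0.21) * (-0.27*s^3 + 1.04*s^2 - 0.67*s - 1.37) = -1.9521*s^5 + 7.1358*s^4 - 3.424*s^3 - 10.6381*s^2 - 2.0861*s - 0.2877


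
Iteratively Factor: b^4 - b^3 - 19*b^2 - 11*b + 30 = (b + 2)*(b^3 - 3*b^2 - 13*b + 15) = (b - 1)*(b + 2)*(b^2 - 2*b - 15) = (b - 1)*(b + 2)*(b + 3)*(b - 5)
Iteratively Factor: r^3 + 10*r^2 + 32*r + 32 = (r + 4)*(r^2 + 6*r + 8) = (r + 2)*(r + 4)*(r + 4)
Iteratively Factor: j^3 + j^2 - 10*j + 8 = (j + 4)*(j^2 - 3*j + 2) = (j - 2)*(j + 4)*(j - 1)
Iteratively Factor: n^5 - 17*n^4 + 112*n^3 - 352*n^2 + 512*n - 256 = (n - 4)*(n^4 - 13*n^3 + 60*n^2 - 112*n + 64) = (n - 4)^2*(n^3 - 9*n^2 + 24*n - 16) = (n - 4)^3*(n^2 - 5*n + 4) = (n - 4)^3*(n - 1)*(n - 4)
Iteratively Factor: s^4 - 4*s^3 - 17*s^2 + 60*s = (s - 5)*(s^3 + s^2 - 12*s) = (s - 5)*(s - 3)*(s^2 + 4*s) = (s - 5)*(s - 3)*(s + 4)*(s)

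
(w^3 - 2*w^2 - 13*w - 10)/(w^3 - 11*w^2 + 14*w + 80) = (w + 1)/(w - 8)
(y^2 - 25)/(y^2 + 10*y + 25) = (y - 5)/(y + 5)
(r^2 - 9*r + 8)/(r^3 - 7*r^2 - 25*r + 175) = (r^2 - 9*r + 8)/(r^3 - 7*r^2 - 25*r + 175)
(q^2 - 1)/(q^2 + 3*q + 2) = (q - 1)/(q + 2)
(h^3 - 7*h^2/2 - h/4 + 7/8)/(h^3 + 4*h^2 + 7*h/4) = (4*h^2 - 16*h + 7)/(2*h*(2*h + 7))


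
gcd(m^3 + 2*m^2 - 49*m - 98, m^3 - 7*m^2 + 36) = m + 2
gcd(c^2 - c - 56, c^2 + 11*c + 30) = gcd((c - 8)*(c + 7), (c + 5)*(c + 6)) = 1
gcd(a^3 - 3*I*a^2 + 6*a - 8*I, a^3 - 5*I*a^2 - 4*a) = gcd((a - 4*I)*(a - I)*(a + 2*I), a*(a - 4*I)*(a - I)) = a^2 - 5*I*a - 4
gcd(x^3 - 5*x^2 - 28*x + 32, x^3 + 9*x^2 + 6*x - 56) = x + 4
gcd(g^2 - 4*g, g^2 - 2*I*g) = g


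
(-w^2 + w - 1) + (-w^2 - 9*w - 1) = -2*w^2 - 8*w - 2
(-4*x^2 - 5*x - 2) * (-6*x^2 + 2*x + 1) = 24*x^4 + 22*x^3 - 2*x^2 - 9*x - 2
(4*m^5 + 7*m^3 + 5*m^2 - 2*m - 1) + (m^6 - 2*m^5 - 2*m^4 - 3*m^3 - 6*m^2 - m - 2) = m^6 + 2*m^5 - 2*m^4 + 4*m^3 - m^2 - 3*m - 3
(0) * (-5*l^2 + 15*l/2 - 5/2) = 0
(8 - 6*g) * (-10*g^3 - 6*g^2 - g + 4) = 60*g^4 - 44*g^3 - 42*g^2 - 32*g + 32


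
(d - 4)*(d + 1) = d^2 - 3*d - 4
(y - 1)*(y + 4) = y^2 + 3*y - 4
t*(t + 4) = t^2 + 4*t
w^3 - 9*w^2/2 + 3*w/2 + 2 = (w - 4)*(w - 1)*(w + 1/2)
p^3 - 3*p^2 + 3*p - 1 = (p - 1)^3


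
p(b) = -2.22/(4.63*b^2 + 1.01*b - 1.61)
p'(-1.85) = -0.23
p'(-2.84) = -0.05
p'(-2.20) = -0.12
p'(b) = -2.22*(-9.26*b - 1.01)/(4.63*b^2 + 1.01*b - 1.61)^2 = (20.5572*b + 2.2422)/(4.63*b^2 + 1.01*b - 1.61)^2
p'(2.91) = 0.04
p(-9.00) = -0.01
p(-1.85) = -0.18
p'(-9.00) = -0.00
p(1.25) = -0.32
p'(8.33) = 0.00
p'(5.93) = 0.00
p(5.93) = -0.01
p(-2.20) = -0.12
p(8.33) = -0.01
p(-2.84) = -0.07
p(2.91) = -0.05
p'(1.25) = 0.59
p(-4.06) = -0.03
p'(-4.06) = -0.02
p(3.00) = -0.05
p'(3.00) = 0.03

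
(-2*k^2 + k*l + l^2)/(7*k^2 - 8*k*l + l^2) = (-2*k - l)/(7*k - l)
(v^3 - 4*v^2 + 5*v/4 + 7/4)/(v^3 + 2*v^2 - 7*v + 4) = (v^2 - 3*v - 7/4)/(v^2 + 3*v - 4)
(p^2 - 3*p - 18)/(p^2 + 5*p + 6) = (p - 6)/(p + 2)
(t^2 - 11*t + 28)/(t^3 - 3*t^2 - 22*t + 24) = (t^2 - 11*t + 28)/(t^3 - 3*t^2 - 22*t + 24)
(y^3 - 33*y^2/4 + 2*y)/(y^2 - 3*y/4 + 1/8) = 2*y*(y - 8)/(2*y - 1)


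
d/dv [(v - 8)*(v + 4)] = 2*v - 4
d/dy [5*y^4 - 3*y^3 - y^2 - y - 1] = 20*y^3 - 9*y^2 - 2*y - 1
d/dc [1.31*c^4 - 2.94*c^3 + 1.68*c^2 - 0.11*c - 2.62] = 5.24*c^3 - 8.82*c^2 + 3.36*c - 0.11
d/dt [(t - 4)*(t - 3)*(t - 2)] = 3*t^2 - 18*t + 26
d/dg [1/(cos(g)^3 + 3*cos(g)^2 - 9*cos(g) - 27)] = 3*(cos(g) - 1)*sin(g)/((cos(g) - 3)^2*(cos(g) + 3)^3)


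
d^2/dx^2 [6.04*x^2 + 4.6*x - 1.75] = 12.0800000000000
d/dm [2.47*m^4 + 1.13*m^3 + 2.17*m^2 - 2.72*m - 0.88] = 9.88*m^3 + 3.39*m^2 + 4.34*m - 2.72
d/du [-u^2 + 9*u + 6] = 9 - 2*u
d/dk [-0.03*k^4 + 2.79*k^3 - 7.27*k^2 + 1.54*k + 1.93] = -0.12*k^3 + 8.37*k^2 - 14.54*k + 1.54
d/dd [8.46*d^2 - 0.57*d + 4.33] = 16.92*d - 0.57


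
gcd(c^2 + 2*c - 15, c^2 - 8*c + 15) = c - 3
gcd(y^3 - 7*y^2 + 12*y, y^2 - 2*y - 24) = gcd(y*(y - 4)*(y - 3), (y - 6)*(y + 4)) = 1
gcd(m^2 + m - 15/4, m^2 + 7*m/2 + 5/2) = m + 5/2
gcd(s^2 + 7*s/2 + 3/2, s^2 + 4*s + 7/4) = s + 1/2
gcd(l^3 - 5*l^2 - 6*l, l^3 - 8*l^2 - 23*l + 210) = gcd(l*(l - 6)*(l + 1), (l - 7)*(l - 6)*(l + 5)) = l - 6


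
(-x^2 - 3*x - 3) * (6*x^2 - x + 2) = -6*x^4 - 17*x^3 - 17*x^2 - 3*x - 6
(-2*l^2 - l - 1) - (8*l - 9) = -2*l^2 - 9*l + 8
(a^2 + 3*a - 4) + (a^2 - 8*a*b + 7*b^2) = 2*a^2 - 8*a*b + 3*a + 7*b^2 - 4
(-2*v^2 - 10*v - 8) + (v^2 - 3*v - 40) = -v^2 - 13*v - 48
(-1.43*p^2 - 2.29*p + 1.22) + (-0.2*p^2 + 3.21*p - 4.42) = -1.63*p^2 + 0.92*p - 3.2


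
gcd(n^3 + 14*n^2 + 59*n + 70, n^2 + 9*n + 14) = n^2 + 9*n + 14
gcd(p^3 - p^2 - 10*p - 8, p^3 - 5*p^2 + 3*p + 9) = p + 1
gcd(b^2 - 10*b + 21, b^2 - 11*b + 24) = b - 3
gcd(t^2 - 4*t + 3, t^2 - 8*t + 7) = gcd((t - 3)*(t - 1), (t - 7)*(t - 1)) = t - 1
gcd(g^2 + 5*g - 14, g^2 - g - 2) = g - 2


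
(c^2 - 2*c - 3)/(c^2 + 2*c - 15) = (c + 1)/(c + 5)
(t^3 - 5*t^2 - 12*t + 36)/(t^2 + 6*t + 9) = (t^2 - 8*t + 12)/(t + 3)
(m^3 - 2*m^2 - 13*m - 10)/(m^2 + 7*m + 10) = (m^2 - 4*m - 5)/(m + 5)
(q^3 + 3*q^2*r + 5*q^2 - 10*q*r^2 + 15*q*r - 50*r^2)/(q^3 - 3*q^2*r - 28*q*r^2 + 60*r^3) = (q + 5)/(q - 6*r)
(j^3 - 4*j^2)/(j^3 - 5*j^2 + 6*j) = j*(j - 4)/(j^2 - 5*j + 6)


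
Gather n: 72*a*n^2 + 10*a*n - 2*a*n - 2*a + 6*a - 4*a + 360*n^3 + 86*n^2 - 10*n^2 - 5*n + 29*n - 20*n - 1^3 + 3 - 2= 360*n^3 + n^2*(72*a + 76) + n*(8*a + 4)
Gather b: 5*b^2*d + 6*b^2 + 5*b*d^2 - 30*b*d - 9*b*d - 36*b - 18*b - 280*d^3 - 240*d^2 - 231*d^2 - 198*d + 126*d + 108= b^2*(5*d + 6) + b*(5*d^2 - 39*d - 54) - 280*d^3 - 471*d^2 - 72*d + 108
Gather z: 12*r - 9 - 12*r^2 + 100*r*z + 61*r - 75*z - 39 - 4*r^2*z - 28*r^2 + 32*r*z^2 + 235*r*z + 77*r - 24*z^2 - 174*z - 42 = -40*r^2 + 150*r + z^2*(32*r - 24) + z*(-4*r^2 + 335*r - 249) - 90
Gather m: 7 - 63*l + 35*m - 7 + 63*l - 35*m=0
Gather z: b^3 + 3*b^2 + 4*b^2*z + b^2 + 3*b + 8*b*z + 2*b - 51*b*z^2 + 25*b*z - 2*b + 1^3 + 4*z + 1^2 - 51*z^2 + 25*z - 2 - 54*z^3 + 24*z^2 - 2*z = b^3 + 4*b^2 + 3*b - 54*z^3 + z^2*(-51*b - 27) + z*(4*b^2 + 33*b + 27)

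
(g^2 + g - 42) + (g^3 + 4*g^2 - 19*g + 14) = g^3 + 5*g^2 - 18*g - 28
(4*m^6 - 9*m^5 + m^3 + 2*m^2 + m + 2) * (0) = 0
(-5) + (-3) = -8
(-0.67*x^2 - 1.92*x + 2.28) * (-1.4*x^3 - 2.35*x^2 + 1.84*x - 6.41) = 0.938*x^5 + 4.2625*x^4 + 0.0871999999999997*x^3 - 4.5961*x^2 + 16.5024*x - 14.6148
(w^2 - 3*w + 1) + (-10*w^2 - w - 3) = -9*w^2 - 4*w - 2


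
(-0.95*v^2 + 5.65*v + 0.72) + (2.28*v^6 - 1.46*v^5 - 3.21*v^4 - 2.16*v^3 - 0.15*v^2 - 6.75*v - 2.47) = 2.28*v^6 - 1.46*v^5 - 3.21*v^4 - 2.16*v^3 - 1.1*v^2 - 1.1*v - 1.75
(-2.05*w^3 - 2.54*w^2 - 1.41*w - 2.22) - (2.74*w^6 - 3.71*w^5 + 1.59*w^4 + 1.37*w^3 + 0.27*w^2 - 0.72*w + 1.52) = -2.74*w^6 + 3.71*w^5 - 1.59*w^4 - 3.42*w^3 - 2.81*w^2 - 0.69*w - 3.74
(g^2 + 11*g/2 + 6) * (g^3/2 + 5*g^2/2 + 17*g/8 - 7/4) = g^5/2 + 21*g^4/4 + 151*g^3/8 + 399*g^2/16 + 25*g/8 - 21/2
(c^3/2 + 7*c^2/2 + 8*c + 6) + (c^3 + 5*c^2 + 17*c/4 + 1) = 3*c^3/2 + 17*c^2/2 + 49*c/4 + 7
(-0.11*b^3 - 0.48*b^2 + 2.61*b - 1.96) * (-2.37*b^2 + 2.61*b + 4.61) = 0.2607*b^5 + 0.8505*b^4 - 7.9456*b^3 + 9.2445*b^2 + 6.9165*b - 9.0356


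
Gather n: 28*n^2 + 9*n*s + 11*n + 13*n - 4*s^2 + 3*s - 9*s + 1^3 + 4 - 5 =28*n^2 + n*(9*s + 24) - 4*s^2 - 6*s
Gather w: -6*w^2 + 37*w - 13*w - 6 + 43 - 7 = -6*w^2 + 24*w + 30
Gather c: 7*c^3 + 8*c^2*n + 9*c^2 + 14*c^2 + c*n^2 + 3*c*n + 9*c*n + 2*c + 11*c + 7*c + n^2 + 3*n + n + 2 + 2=7*c^3 + c^2*(8*n + 23) + c*(n^2 + 12*n + 20) + n^2 + 4*n + 4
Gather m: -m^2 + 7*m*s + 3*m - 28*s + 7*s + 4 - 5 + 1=-m^2 + m*(7*s + 3) - 21*s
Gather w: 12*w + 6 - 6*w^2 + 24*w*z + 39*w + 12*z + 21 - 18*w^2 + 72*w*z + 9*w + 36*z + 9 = -24*w^2 + w*(96*z + 60) + 48*z + 36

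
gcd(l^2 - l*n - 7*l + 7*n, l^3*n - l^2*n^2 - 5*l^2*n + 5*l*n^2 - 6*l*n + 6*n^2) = l - n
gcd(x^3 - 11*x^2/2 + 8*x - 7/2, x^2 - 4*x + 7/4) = x - 7/2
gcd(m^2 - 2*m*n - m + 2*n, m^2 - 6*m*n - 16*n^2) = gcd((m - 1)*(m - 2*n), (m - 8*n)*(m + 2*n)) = 1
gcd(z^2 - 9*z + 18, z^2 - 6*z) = z - 6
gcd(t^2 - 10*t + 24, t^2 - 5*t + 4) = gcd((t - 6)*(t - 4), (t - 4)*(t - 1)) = t - 4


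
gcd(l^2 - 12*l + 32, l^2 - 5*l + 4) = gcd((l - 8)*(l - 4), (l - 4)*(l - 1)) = l - 4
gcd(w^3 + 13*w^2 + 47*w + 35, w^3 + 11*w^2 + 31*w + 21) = w^2 + 8*w + 7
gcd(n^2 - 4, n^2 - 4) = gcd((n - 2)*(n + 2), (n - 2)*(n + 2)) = n^2 - 4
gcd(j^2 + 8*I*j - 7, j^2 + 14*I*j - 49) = j + 7*I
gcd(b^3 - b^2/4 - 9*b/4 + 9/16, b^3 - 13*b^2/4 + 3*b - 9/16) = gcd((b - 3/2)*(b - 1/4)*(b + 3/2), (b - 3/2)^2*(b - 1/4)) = b^2 - 7*b/4 + 3/8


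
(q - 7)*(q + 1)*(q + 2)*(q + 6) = q^4 + 2*q^3 - 43*q^2 - 128*q - 84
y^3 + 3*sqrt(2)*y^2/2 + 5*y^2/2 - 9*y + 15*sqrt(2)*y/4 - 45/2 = (y + 5/2)*(y - 3*sqrt(2)/2)*(y + 3*sqrt(2))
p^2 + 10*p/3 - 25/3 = (p - 5/3)*(p + 5)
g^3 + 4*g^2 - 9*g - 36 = (g - 3)*(g + 3)*(g + 4)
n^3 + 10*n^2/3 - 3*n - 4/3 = (n - 1)*(n + 1/3)*(n + 4)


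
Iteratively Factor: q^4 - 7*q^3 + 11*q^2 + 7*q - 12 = (q - 3)*(q^3 - 4*q^2 - q + 4) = (q - 3)*(q - 1)*(q^2 - 3*q - 4) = (q - 4)*(q - 3)*(q - 1)*(q + 1)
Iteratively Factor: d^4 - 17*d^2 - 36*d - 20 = (d + 2)*(d^3 - 2*d^2 - 13*d - 10) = (d + 1)*(d + 2)*(d^2 - 3*d - 10) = (d + 1)*(d + 2)^2*(d - 5)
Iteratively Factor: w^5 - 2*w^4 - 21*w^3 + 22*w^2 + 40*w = (w - 5)*(w^4 + 3*w^3 - 6*w^2 - 8*w) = (w - 5)*(w - 2)*(w^3 + 5*w^2 + 4*w) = (w - 5)*(w - 2)*(w + 1)*(w^2 + 4*w) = (w - 5)*(w - 2)*(w + 1)*(w + 4)*(w)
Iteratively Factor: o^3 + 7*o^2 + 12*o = (o + 4)*(o^2 + 3*o) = (o + 3)*(o + 4)*(o)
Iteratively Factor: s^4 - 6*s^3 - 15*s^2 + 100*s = (s + 4)*(s^3 - 10*s^2 + 25*s) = (s - 5)*(s + 4)*(s^2 - 5*s) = (s - 5)^2*(s + 4)*(s)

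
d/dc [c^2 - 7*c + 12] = 2*c - 7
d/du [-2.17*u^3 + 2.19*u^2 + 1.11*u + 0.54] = -6.51*u^2 + 4.38*u + 1.11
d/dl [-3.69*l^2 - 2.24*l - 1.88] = -7.38*l - 2.24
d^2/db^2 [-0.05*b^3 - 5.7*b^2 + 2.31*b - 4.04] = -0.3*b - 11.4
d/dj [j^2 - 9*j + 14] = 2*j - 9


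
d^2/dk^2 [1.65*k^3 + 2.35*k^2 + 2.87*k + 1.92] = 9.9*k + 4.7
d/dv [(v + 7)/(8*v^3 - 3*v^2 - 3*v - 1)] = (-16*v^3 - 165*v^2 + 42*v + 20)/(64*v^6 - 48*v^5 - 39*v^4 + 2*v^3 + 15*v^2 + 6*v + 1)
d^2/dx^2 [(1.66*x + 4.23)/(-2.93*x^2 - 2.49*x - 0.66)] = (-(1.66*x + 4.23)*(5.86*x + 2.49)*(11.72*x + 4.98) + (29.1828*x + 33.0546)*(2.93*x^2 + 2.49*x + 0.66))/(2.93*x^2 + 2.49*x + 0.66)^3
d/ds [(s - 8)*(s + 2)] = 2*s - 6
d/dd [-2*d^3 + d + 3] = 1 - 6*d^2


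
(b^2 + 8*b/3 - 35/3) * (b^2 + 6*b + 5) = b^4 + 26*b^3/3 + 28*b^2/3 - 170*b/3 - 175/3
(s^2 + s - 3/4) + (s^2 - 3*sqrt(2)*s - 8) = 2*s^2 - 3*sqrt(2)*s + s - 35/4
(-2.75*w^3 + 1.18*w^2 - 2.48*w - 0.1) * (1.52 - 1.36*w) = 3.74*w^4 - 5.7848*w^3 + 5.1664*w^2 - 3.6336*w - 0.152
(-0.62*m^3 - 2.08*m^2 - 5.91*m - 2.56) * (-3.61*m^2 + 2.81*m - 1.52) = 2.2382*m^5 + 5.7666*m^4 + 16.4327*m^3 - 4.2039*m^2 + 1.7896*m + 3.8912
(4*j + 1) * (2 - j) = -4*j^2 + 7*j + 2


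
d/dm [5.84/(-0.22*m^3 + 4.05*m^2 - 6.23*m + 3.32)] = (3.8544*m^2 - 47.304*m + 36.3832)/(0.22*m^3 - 4.05*m^2 + 6.23*m - 3.32)^2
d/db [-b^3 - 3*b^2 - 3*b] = -3*b^2 - 6*b - 3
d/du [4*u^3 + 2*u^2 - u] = 12*u^2 + 4*u - 1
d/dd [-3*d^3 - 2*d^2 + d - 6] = -9*d^2 - 4*d + 1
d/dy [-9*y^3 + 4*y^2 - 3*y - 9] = -27*y^2 + 8*y - 3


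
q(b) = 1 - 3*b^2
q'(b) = -6*b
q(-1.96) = -10.52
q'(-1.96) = 11.76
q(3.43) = -34.29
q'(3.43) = -20.58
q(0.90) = -1.43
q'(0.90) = -5.40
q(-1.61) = -6.78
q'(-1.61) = 9.66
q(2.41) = -16.42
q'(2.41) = -14.46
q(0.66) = -0.31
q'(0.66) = -3.96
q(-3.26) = -30.88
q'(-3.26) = 19.56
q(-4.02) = -47.48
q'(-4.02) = 24.12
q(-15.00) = -674.00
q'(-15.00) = 90.00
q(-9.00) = -242.00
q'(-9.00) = 54.00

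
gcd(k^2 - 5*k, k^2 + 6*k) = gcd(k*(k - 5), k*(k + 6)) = k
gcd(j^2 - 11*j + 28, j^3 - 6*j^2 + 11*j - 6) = 1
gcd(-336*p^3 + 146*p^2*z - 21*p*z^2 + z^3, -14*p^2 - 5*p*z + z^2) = -7*p + z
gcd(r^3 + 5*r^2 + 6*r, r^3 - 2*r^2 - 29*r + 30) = 1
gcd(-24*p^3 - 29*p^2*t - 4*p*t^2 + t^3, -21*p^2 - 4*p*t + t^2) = 3*p + t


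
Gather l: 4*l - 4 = 4*l - 4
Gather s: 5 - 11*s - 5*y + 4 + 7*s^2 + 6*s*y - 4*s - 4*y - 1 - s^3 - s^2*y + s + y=-s^3 + s^2*(7 - y) + s*(6*y - 14) - 8*y + 8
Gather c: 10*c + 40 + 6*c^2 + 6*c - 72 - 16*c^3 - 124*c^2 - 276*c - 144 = -16*c^3 - 118*c^2 - 260*c - 176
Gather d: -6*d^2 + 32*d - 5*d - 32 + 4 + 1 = -6*d^2 + 27*d - 27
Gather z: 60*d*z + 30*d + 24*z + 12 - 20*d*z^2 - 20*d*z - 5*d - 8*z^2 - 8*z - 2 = 25*d + z^2*(-20*d - 8) + z*(40*d + 16) + 10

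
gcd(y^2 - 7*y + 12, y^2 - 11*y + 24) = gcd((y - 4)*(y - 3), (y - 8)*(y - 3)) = y - 3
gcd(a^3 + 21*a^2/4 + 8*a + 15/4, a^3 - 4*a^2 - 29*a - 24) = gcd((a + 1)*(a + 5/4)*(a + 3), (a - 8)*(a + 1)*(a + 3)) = a^2 + 4*a + 3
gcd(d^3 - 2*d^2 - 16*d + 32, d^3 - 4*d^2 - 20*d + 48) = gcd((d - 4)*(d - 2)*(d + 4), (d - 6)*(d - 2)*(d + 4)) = d^2 + 2*d - 8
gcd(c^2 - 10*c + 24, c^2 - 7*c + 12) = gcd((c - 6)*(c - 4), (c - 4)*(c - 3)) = c - 4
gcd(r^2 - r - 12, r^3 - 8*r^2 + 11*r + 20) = r - 4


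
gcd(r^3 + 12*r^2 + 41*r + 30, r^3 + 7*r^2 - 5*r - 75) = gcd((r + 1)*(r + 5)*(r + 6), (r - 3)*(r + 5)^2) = r + 5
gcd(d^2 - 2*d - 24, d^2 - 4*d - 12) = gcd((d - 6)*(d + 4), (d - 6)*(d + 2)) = d - 6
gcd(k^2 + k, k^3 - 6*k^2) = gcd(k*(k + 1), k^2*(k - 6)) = k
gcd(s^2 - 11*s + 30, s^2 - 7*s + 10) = s - 5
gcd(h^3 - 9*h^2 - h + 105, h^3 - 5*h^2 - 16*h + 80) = h - 5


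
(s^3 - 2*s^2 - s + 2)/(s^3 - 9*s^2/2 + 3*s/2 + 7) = 2*(s - 1)/(2*s - 7)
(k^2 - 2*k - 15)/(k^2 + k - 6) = (k - 5)/(k - 2)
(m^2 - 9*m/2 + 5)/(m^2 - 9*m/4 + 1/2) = 2*(2*m - 5)/(4*m - 1)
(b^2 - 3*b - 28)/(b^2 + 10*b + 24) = (b - 7)/(b + 6)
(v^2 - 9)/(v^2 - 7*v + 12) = (v + 3)/(v - 4)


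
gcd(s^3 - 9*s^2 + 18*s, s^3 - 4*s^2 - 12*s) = s^2 - 6*s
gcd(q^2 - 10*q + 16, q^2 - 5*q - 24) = q - 8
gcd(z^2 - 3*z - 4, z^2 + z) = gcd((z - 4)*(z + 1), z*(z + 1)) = z + 1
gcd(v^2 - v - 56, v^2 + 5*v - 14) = v + 7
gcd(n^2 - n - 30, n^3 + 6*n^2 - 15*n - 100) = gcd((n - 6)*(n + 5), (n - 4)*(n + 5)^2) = n + 5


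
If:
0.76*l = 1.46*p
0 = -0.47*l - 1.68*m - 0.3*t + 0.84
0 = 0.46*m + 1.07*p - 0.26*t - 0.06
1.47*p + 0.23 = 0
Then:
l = -0.30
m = 0.56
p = -0.16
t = 0.12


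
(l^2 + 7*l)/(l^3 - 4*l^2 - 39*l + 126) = l*(l + 7)/(l^3 - 4*l^2 - 39*l + 126)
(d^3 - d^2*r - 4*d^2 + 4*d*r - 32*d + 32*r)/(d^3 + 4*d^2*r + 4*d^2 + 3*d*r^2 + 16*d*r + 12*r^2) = (d^2 - d*r - 8*d + 8*r)/(d^2 + 4*d*r + 3*r^2)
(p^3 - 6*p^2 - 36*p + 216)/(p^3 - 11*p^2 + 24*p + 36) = (p + 6)/(p + 1)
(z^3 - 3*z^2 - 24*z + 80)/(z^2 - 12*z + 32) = (z^2 + z - 20)/(z - 8)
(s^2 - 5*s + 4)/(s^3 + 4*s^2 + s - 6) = (s - 4)/(s^2 + 5*s + 6)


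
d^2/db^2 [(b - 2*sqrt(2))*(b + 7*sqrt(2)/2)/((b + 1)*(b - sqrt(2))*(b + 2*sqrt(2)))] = (2*b^6 + 9*sqrt(2)*b^5 - 126*b^4 + 3*sqrt(2)*b^4 - 197*sqrt(2)*b^3 - 158*b^3 - 156*sqrt(2)*b^2 + 108*b^2 - 96*b + 288*sqrt(2)*b - 560 + 64*sqrt(2))/(b^9 + 3*b^8 + 3*sqrt(2)*b^8 - 3*b^7 + 9*sqrt(2)*b^7 - 13*sqrt(2)*b^6 - 17*b^6 - 63*sqrt(2)*b^5 + 6*b^5 - 18*sqrt(2)*b^4 + 66*b^4 + 8*b^3 + 122*sqrt(2)*b^3 - 168*b^2 + 144*sqrt(2)*b^2 - 192*b + 48*sqrt(2)*b - 64)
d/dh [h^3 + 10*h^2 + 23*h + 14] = 3*h^2 + 20*h + 23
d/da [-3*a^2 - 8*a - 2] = -6*a - 8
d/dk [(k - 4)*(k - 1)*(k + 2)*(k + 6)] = 4*k^3 + 9*k^2 - 48*k - 28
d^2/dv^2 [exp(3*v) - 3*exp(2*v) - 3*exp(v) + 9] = (9*exp(2*v) - 12*exp(v) - 3)*exp(v)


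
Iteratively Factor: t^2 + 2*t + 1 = (t + 1)*(t + 1)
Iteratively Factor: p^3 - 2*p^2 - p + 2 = (p + 1)*(p^2 - 3*p + 2) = (p - 1)*(p + 1)*(p - 2)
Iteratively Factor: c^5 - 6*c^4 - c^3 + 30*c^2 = (c)*(c^4 - 6*c^3 - c^2 + 30*c) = c*(c + 2)*(c^3 - 8*c^2 + 15*c) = c*(c - 5)*(c + 2)*(c^2 - 3*c) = c^2*(c - 5)*(c + 2)*(c - 3)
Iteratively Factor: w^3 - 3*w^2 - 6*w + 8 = (w - 4)*(w^2 + w - 2) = (w - 4)*(w + 2)*(w - 1)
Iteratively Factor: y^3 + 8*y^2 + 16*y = (y)*(y^2 + 8*y + 16) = y*(y + 4)*(y + 4)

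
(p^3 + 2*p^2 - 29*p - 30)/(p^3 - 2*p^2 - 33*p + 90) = (p + 1)/(p - 3)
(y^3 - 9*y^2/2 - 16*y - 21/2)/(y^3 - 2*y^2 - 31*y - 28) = (y + 3/2)/(y + 4)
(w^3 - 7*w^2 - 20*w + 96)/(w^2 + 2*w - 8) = (w^2 - 11*w + 24)/(w - 2)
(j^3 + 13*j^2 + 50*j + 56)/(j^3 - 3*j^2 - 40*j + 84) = (j^3 + 13*j^2 + 50*j + 56)/(j^3 - 3*j^2 - 40*j + 84)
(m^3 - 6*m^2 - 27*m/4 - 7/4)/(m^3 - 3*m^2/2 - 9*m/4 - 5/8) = 2*(m - 7)/(2*m - 5)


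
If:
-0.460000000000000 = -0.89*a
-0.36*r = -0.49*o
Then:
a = 0.52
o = 0.73469387755102*r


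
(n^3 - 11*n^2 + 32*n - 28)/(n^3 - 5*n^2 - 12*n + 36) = (n^2 - 9*n + 14)/(n^2 - 3*n - 18)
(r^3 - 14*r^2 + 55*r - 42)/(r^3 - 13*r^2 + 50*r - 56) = (r^2 - 7*r + 6)/(r^2 - 6*r + 8)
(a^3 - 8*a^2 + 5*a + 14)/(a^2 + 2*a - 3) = (a^3 - 8*a^2 + 5*a + 14)/(a^2 + 2*a - 3)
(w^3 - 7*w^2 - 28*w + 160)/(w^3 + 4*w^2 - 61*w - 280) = (w - 4)/(w + 7)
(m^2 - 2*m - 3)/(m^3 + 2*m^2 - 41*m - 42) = (m - 3)/(m^2 + m - 42)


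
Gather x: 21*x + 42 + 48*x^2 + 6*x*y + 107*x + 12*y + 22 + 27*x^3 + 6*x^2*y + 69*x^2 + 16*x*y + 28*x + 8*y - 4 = 27*x^3 + x^2*(6*y + 117) + x*(22*y + 156) + 20*y + 60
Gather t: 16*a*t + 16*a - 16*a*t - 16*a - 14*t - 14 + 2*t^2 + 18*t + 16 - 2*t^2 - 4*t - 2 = 0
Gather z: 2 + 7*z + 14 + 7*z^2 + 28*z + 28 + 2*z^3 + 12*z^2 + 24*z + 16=2*z^3 + 19*z^2 + 59*z + 60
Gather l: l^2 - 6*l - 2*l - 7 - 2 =l^2 - 8*l - 9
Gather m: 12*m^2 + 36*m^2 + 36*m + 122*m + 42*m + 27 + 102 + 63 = 48*m^2 + 200*m + 192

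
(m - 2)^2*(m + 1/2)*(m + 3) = m^4 - m^3/2 - 17*m^2/2 + 8*m + 6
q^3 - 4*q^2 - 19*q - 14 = (q - 7)*(q + 1)*(q + 2)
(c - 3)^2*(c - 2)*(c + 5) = c^4 - 3*c^3 - 19*c^2 + 87*c - 90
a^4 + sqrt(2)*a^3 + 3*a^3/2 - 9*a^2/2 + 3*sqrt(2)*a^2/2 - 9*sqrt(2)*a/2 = a*(a - 3/2)*(a + 3)*(a + sqrt(2))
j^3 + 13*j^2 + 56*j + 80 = (j + 4)^2*(j + 5)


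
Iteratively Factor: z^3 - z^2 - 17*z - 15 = (z - 5)*(z^2 + 4*z + 3) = (z - 5)*(z + 3)*(z + 1)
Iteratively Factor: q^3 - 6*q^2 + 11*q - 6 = (q - 3)*(q^2 - 3*q + 2) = (q - 3)*(q - 2)*(q - 1)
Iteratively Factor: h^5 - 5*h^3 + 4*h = (h - 1)*(h^4 + h^3 - 4*h^2 - 4*h) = (h - 2)*(h - 1)*(h^3 + 3*h^2 + 2*h) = (h - 2)*(h - 1)*(h + 2)*(h^2 + h) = (h - 2)*(h - 1)*(h + 1)*(h + 2)*(h)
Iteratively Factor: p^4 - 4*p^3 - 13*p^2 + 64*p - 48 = (p + 4)*(p^3 - 8*p^2 + 19*p - 12) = (p - 4)*(p + 4)*(p^2 - 4*p + 3) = (p - 4)*(p - 1)*(p + 4)*(p - 3)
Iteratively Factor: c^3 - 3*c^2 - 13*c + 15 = (c + 3)*(c^2 - 6*c + 5) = (c - 1)*(c + 3)*(c - 5)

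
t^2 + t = t*(t + 1)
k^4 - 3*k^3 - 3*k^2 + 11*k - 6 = (k - 3)*(k - 1)^2*(k + 2)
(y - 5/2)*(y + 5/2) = y^2 - 25/4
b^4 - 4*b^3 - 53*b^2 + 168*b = b*(b - 8)*(b - 3)*(b + 7)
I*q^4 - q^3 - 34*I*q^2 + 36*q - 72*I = (q - 6)*(q + 6)*(q + 2*I)*(I*q + 1)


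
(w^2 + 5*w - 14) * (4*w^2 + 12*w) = 4*w^4 + 32*w^3 + 4*w^2 - 168*w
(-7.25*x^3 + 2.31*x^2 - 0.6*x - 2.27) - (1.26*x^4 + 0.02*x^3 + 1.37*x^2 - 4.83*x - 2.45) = -1.26*x^4 - 7.27*x^3 + 0.94*x^2 + 4.23*x + 0.18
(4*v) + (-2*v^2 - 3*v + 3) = -2*v^2 + v + 3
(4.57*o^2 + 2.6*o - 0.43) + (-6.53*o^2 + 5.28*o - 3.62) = -1.96*o^2 + 7.88*o - 4.05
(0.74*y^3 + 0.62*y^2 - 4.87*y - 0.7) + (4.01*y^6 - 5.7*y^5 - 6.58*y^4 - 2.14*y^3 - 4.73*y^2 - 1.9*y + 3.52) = 4.01*y^6 - 5.7*y^5 - 6.58*y^4 - 1.4*y^3 - 4.11*y^2 - 6.77*y + 2.82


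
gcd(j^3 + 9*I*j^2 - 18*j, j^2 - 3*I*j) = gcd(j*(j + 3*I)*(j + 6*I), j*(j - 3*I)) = j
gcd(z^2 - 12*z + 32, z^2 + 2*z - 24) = z - 4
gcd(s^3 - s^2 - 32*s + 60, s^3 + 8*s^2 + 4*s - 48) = s^2 + 4*s - 12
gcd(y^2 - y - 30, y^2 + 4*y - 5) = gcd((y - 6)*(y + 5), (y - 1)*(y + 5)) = y + 5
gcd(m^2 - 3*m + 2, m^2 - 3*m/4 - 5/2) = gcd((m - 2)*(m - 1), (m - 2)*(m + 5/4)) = m - 2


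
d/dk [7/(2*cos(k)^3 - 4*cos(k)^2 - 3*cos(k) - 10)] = 7*(-8*cos(k) + 3*cos(2*k))*sin(k)/(-2*cos(k)^3 + 4*cos(k)^2 + 3*cos(k) + 10)^2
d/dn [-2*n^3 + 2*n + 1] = 2 - 6*n^2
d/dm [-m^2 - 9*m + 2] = -2*m - 9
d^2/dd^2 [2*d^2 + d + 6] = 4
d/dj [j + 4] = 1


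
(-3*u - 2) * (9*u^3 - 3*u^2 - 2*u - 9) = -27*u^4 - 9*u^3 + 12*u^2 + 31*u + 18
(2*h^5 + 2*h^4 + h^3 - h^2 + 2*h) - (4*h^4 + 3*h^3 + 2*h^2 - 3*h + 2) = 2*h^5 - 2*h^4 - 2*h^3 - 3*h^2 + 5*h - 2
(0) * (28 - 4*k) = 0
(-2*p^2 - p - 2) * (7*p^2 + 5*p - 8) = -14*p^4 - 17*p^3 - 3*p^2 - 2*p + 16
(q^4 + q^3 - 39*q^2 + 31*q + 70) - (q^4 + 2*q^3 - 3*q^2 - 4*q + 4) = -q^3 - 36*q^2 + 35*q + 66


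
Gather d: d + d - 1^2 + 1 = 2*d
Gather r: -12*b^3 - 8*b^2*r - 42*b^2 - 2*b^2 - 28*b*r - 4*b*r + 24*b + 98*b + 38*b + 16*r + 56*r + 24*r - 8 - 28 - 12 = -12*b^3 - 44*b^2 + 160*b + r*(-8*b^2 - 32*b + 96) - 48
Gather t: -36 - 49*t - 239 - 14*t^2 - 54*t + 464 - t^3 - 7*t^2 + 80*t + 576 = -t^3 - 21*t^2 - 23*t + 765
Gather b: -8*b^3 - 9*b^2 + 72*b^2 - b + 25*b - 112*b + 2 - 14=-8*b^3 + 63*b^2 - 88*b - 12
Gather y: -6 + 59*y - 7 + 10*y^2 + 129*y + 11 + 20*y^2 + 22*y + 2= 30*y^2 + 210*y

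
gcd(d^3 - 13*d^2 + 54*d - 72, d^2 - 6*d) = d - 6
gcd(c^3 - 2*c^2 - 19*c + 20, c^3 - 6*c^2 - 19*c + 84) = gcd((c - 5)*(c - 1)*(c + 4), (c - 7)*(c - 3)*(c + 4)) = c + 4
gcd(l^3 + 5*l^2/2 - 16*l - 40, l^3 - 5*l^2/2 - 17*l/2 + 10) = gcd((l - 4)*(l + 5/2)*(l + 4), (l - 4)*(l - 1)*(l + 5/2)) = l^2 - 3*l/2 - 10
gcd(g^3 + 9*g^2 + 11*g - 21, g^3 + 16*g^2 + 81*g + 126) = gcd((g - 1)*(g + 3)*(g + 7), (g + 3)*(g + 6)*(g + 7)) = g^2 + 10*g + 21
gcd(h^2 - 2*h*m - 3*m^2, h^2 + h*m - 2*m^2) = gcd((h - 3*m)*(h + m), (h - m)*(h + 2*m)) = 1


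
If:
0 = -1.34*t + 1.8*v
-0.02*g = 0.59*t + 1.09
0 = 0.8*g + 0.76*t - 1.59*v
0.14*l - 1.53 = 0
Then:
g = -0.96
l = 10.93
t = -1.81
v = -1.35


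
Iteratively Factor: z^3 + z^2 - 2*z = (z + 2)*(z^2 - z) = z*(z + 2)*(z - 1)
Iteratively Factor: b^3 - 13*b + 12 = (b + 4)*(b^2 - 4*b + 3) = (b - 3)*(b + 4)*(b - 1)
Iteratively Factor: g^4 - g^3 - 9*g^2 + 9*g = (g - 3)*(g^3 + 2*g^2 - 3*g) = (g - 3)*(g + 3)*(g^2 - g) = (g - 3)*(g - 1)*(g + 3)*(g)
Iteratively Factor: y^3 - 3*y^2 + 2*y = (y - 1)*(y^2 - 2*y) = (y - 2)*(y - 1)*(y)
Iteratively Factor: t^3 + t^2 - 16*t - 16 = (t - 4)*(t^2 + 5*t + 4) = (t - 4)*(t + 4)*(t + 1)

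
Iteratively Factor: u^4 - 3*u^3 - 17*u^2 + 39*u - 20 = (u - 1)*(u^3 - 2*u^2 - 19*u + 20) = (u - 1)*(u + 4)*(u^2 - 6*u + 5) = (u - 5)*(u - 1)*(u + 4)*(u - 1)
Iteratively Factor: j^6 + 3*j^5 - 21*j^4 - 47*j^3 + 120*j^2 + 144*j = (j - 3)*(j^5 + 6*j^4 - 3*j^3 - 56*j^2 - 48*j) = (j - 3)*(j + 1)*(j^4 + 5*j^3 - 8*j^2 - 48*j) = (j - 3)*(j + 1)*(j + 4)*(j^3 + j^2 - 12*j) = (j - 3)^2*(j + 1)*(j + 4)*(j^2 + 4*j) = (j - 3)^2*(j + 1)*(j + 4)^2*(j)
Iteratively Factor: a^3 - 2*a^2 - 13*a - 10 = (a - 5)*(a^2 + 3*a + 2) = (a - 5)*(a + 1)*(a + 2)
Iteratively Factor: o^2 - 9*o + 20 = (o - 4)*(o - 5)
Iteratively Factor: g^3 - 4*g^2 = (g)*(g^2 - 4*g) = g^2*(g - 4)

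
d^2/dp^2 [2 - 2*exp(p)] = -2*exp(p)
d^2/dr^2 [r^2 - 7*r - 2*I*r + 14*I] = 2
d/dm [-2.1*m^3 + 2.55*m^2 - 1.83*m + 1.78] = -6.3*m^2 + 5.1*m - 1.83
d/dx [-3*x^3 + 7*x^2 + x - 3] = -9*x^2 + 14*x + 1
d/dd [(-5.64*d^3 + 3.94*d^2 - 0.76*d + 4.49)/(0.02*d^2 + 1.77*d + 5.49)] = (-0.1128*d^4 - 19.9656*d^3 - 85.9018*d^2 + 43.0816*d - 12.1197)/(0.0004*d^4 + 0.0708*d^3 + 3.3525*d^2 + 19.4346*d + 30.1401)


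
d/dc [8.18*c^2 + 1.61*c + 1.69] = 16.36*c + 1.61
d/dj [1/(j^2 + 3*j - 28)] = (-2*j - 3)/(j^2 + 3*j - 28)^2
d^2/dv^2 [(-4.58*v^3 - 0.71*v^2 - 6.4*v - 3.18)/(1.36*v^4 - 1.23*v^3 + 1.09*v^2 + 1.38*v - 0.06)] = (-16.942336*v^9 - 7.87929599999995*v^8 - 94.1868000000001*v^7 + 161.676454*v^6 + 4.94191200000003*v^5 - 23.59818*v^4 - 18.211112*v^3 + 14.268168*v^2 - 29.90232*v - 13.59288)/(2.515456*v^12 - 6.825024*v^11 + 12.220824*v^10 - 5.143635*v^9 - 4.389081*v^8 + 14.755797*v^7 - 2.842001*v^6 - 2.301498*v^5 + 6.639282*v^4 + 2.073276*v^3 - 0.33102*v^2 + 0.014904*v - 0.000216)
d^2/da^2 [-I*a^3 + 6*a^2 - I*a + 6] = -6*I*a + 12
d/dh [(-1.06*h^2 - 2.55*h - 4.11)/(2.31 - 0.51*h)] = (0.5406*h^2 - 4.8972*h - 7.9866)/(0.2601*h^2 - 2.3562*h + 5.3361)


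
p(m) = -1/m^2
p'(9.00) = 0.00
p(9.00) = -0.01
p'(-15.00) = 0.00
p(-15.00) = 0.00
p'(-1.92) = -0.28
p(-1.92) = -0.27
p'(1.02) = 1.88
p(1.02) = -0.96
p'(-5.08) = -0.02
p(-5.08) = -0.04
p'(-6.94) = -0.01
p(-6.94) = -0.02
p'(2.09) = 0.22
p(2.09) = -0.23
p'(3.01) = 0.07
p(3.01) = -0.11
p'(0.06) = 9259.26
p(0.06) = -277.78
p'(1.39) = 0.74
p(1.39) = -0.52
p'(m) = 2/m^3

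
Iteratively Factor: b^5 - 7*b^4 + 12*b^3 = (b - 4)*(b^4 - 3*b^3) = b*(b - 4)*(b^3 - 3*b^2) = b^2*(b - 4)*(b^2 - 3*b) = b^3*(b - 4)*(b - 3)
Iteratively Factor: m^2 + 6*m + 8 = (m + 2)*(m + 4)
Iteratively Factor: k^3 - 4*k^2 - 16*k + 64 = (k + 4)*(k^2 - 8*k + 16) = (k - 4)*(k + 4)*(k - 4)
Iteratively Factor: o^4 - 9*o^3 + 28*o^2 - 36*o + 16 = (o - 1)*(o^3 - 8*o^2 + 20*o - 16) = (o - 4)*(o - 1)*(o^2 - 4*o + 4) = (o - 4)*(o - 2)*(o - 1)*(o - 2)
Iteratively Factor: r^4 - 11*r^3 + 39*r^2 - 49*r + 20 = (r - 1)*(r^3 - 10*r^2 + 29*r - 20) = (r - 1)^2*(r^2 - 9*r + 20) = (r - 4)*(r - 1)^2*(r - 5)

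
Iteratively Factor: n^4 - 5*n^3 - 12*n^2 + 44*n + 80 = (n + 2)*(n^3 - 7*n^2 + 2*n + 40) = (n - 5)*(n + 2)*(n^2 - 2*n - 8) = (n - 5)*(n - 4)*(n + 2)*(n + 2)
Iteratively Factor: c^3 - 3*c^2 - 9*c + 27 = (c - 3)*(c^2 - 9) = (c - 3)*(c + 3)*(c - 3)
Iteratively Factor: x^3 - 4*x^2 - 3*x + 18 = (x - 3)*(x^2 - x - 6) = (x - 3)^2*(x + 2)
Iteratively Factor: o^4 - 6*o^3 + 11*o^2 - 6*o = (o - 2)*(o^3 - 4*o^2 + 3*o) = (o - 3)*(o - 2)*(o^2 - o) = o*(o - 3)*(o - 2)*(o - 1)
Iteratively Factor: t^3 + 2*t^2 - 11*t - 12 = (t + 4)*(t^2 - 2*t - 3) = (t - 3)*(t + 4)*(t + 1)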